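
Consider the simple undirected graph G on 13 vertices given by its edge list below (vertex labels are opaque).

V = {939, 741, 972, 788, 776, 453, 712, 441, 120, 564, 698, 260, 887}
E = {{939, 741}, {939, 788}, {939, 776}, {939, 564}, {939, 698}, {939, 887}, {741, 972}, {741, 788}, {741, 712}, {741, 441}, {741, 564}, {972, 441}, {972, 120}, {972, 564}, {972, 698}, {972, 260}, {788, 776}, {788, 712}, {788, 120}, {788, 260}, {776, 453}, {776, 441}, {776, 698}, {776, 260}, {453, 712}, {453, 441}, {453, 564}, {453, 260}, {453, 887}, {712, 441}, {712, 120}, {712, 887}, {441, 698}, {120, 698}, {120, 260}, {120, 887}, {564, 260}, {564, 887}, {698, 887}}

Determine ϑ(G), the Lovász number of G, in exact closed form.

deg(441) = 6; N(441) = {741, 972, 776, 453, 712, 698}.
Vertex 741 has 6 neighbors: 939, 972, 788, 712, 441, 564.
deg(776) = 6; N(776) = {939, 788, 453, 441, 698, 260}.
deg(939) = 6; N(939) = {741, 788, 776, 564, 698, 887}.
Regular of degree 6 on 13 vertices: Paley(13): SR with (k,λ,μ)=(6,2,3).
A has 3 distinct eigenvalues ≈ [6.0, 1.3028, -2.3028].
With N=13: ϑ(G) = 13·(-(-sqrt(13)/2 - 1/2))/(6−(-sqrt(13)/2 - 1/2)) = sqrt(13).
≈ 3.605551 (to 6 d.p.).

sqrt(13)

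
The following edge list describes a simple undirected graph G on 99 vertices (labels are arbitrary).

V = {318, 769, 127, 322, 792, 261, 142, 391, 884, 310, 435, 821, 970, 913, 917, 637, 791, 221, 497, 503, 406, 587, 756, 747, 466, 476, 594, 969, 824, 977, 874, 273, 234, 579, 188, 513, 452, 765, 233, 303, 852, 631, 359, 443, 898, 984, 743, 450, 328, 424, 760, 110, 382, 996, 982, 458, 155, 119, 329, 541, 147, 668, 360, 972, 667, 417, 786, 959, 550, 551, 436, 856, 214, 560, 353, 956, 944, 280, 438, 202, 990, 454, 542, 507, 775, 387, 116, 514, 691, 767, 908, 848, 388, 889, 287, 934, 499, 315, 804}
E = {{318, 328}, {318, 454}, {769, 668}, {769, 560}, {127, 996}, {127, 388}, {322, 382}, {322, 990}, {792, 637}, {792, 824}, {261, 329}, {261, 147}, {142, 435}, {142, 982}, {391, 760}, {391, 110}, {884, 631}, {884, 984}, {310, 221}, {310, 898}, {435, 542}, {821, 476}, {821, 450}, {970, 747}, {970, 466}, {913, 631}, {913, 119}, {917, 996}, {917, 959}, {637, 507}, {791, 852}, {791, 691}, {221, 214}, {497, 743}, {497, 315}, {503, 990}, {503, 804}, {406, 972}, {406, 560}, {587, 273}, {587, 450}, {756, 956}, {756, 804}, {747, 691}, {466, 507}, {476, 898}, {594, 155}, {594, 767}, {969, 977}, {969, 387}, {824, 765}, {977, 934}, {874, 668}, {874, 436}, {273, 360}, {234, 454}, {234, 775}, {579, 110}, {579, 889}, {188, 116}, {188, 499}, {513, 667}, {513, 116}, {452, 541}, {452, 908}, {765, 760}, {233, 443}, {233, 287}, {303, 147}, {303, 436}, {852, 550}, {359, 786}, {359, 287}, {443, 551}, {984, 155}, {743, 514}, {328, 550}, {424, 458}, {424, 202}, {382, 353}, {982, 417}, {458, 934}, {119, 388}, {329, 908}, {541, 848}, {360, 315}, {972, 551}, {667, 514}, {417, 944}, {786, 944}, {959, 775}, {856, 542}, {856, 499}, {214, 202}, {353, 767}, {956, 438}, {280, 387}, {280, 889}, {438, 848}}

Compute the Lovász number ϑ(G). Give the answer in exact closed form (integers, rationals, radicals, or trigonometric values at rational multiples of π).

99*cos(pi/99)/(cos(pi/99) + 1)

deg(579) = 2; N(579) = {110, 889}.
Vertex 542 has 2 neighbors: 435, 856.
Vertex 214 has 2 neighbors: 221, 202.
deg(458) = 2; N(458) = {424, 934}.
deg(v) = 2 for all v (|V|=99); connected 2-regular on 99 ⇒ C_{99}.
A has 50 distinct eigenvalues ≈ [2.0, 1.996, 1.984, 1.964, 1.936, 1.9, 1.857, 1.806, 1.748, 1.683, 1.611, 1.532, 1.447, 1.357, 1.261, 1.16, 1.054, 0.945, 0.831, 0.714, 0.594, 0.472, 0.347, 0.222, 0.095, -0.032, -0.158, -0.285, -0.41, -0.533, -0.654, -0.773, -0.888, -1.0, -1.108, -1.211, -1.31, -1.403, -1.491, -1.572, -1.647, -1.716, -1.778, -1.832, -1.879, -1.919, -1.951, -1.975, -1.991, -1.999].
Lovász: ϑ = −99(-2*cos(pi/99))/(2+-(-1)*2*cos(pi/99)) = 99*cos(pi/99)/(cos(pi/99) + 1).
= 49.4875363… (decimal).
α=49, χ(Ḡ)=50; ϑ=99*cos(pi/99)/(cos(pi/99) + 1) lies between (both strict).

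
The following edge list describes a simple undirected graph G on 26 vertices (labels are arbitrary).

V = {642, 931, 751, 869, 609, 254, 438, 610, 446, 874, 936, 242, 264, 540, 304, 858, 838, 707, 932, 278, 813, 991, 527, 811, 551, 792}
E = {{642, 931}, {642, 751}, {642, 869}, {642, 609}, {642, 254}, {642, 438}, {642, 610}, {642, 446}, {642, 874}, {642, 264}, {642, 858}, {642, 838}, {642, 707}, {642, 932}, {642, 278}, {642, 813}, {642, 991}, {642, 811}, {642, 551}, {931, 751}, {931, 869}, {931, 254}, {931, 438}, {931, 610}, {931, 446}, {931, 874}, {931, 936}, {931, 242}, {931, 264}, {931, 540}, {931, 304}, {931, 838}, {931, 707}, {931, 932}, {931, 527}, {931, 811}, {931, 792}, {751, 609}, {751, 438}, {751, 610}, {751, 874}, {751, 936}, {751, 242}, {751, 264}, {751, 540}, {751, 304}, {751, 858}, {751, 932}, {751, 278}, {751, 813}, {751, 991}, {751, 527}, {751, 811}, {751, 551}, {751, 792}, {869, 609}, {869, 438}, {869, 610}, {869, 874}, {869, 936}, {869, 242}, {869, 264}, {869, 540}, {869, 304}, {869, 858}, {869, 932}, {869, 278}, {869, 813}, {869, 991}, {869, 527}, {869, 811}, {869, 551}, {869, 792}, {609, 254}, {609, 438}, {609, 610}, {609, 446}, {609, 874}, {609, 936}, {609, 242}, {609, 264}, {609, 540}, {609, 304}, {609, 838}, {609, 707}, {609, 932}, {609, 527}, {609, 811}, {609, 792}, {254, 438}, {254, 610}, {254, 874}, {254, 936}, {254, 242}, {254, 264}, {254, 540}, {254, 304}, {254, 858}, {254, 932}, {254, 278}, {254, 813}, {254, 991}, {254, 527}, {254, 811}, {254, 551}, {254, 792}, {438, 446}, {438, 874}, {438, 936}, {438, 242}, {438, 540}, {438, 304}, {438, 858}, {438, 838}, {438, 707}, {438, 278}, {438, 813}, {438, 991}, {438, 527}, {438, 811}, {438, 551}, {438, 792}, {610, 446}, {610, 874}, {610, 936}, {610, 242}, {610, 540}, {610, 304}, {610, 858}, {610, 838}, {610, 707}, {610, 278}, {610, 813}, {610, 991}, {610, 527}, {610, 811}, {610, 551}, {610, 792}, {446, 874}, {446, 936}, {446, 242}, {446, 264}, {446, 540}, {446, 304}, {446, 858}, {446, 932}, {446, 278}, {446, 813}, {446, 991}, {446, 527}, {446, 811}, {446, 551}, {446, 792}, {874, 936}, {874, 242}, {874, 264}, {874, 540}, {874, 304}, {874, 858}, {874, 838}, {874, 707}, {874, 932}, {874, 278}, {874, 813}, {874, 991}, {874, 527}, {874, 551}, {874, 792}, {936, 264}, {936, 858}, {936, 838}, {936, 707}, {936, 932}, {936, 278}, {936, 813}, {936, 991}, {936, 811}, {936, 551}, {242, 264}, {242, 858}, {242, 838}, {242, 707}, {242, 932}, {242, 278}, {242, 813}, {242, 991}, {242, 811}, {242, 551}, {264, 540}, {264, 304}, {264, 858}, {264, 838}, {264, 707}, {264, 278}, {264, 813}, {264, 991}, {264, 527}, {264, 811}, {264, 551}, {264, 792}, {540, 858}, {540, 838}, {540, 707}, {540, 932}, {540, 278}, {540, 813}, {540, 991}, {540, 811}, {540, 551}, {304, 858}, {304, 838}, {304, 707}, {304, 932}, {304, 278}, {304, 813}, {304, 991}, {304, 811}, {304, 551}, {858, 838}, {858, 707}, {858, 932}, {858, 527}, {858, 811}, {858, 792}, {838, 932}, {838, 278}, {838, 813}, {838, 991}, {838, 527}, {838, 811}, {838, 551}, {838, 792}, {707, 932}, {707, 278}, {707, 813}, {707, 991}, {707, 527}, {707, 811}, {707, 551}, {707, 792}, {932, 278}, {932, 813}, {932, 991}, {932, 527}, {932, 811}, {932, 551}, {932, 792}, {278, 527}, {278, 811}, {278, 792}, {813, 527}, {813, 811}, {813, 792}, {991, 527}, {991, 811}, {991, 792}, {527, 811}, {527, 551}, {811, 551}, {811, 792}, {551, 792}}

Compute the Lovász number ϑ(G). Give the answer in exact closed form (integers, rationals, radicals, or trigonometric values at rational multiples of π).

7

Vertex 838 has 20 neighbors: 642, 931, 609, 438, 610, 874, 936, 242, 264, 540, 304, 858, 932, 278, 813, 991, 527, 811, 551, 792.
N(278) = {642, 751, 869, 254, 438, 610, 446, 874, 936, 242, 264, 540, 304, 838, 707, 932, 527, 811, 792}, |N(278)| = 19.
Vertex 874 has 24 neighbors: 642, 931, 751, 869, 609, 254, 438, 610, 446, 936, 242, 264, 540, 304, 858, 838, 707, 932, 278, 813, 991, 527, 551, 792.
deg(242) = 19; N(242) = {931, 751, 869, 609, 254, 438, 610, 446, 874, 264, 858, 838, 707, 932, 278, 813, 991, 811, 551}.
Complete multipartite on [7, 7, 6, 4, 2]: sandwich collapses at ϑ=7.
ϑ(G) ≈ 7.000000000.
7 ≤ 7 ≤ 7: collapsed.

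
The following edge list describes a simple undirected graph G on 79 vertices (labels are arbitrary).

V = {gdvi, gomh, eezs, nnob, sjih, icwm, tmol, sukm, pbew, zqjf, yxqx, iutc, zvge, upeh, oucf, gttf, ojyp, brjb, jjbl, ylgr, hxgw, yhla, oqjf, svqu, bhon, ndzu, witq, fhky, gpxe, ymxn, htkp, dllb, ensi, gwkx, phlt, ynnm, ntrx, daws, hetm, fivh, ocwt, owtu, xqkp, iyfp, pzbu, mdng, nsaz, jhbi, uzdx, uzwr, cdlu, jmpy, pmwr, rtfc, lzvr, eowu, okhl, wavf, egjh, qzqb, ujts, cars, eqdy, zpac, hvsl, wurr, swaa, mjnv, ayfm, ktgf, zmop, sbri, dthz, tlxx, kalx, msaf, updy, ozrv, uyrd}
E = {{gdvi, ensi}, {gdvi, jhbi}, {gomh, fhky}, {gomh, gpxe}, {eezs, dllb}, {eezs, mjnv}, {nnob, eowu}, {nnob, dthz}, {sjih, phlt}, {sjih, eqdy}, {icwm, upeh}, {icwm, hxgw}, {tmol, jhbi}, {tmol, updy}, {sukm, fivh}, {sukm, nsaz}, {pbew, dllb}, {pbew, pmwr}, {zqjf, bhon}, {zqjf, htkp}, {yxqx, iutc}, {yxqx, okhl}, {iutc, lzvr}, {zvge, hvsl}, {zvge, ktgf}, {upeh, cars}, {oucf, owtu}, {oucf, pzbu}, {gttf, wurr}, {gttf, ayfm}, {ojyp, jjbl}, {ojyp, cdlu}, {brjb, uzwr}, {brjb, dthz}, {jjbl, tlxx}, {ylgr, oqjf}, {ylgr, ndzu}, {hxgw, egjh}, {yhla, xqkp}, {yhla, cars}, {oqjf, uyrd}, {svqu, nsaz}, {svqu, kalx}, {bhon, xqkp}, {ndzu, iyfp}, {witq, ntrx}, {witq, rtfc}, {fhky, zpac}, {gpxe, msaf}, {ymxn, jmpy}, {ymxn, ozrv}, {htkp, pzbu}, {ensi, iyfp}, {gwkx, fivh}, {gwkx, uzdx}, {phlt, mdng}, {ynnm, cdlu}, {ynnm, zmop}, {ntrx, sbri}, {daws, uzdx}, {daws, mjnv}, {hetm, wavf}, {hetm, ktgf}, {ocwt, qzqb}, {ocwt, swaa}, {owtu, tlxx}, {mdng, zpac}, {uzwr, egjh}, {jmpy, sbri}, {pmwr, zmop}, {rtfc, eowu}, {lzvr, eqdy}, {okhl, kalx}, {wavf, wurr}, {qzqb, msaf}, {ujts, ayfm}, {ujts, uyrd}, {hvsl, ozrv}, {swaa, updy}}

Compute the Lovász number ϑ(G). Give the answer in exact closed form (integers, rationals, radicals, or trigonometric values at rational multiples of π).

deg(ensi) = 2; N(ensi) = {gdvi, iyfp}.
deg(iyfp) = 2; N(iyfp) = {ndzu, ensi}.
Vertex witq has 2 neighbors: ntrx, rtfc.
N(zqjf) = {bhon, htkp}, |N(zqjf)| = 2.
deg(v) = 2 for all v (|V|=79); the odd cycle C_{79}.
Distinct eigenvalues (to 5 d.p.): [2.0, 1.99368, 1.97475, 1.94334, 1.89964, 1.84393, 1.77657, 1.69797, 1.60863, 1.50913, 1.40008, 1.28219, 1.15618, 1.02287, 0.88309, 0.73773, 0.5877, 0.43396, 0.27747, 0.11923, -0.03976, -0.19851, -0.356, -0.51123, -0.66324, -0.81105, -0.95374, -1.09039, -1.22015, -1.3422, -1.45576, -1.56011, -1.65461, -1.73864, -1.81168, -1.87327, -1.92301, -1.96059, -1.98578, -1.99842].
ϑ = −N·λ_min/(λ_max−λ_min) = −79·(-2*cos(pi/79))/(2−(-2*cos(pi/79))) = 79*cos(pi/79)/(cos(pi/79) + 1).
Numerically 39.484379420.
39 ≤ 79*cos(pi/79)/(cos(pi/79) + 1) ≤ 40: both strict.

79*cos(pi/79)/(cos(pi/79) + 1)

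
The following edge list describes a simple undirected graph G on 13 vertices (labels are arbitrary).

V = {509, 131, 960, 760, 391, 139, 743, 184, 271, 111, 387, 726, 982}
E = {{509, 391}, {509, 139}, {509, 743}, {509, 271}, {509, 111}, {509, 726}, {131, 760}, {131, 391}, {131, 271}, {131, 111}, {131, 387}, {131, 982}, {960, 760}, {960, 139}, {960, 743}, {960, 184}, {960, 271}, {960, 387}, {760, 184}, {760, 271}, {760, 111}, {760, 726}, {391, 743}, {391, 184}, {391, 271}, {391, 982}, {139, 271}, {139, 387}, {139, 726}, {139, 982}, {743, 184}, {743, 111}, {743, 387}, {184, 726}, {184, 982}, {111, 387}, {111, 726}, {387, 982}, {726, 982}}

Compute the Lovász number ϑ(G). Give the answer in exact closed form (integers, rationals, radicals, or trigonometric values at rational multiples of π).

sqrt(13)

N(726) = {509, 760, 139, 184, 111, 982}, |N(726)| = 6.
deg(139) = 6; N(139) = {509, 960, 271, 387, 726, 982}.
Vertex 982 has 6 neighbors: 131, 391, 139, 184, 387, 726.
Vertex 391 has 6 neighbors: 509, 131, 743, 184, 271, 982.
G on 13 vertices is 6-regular; strongly regular (13,6,2,3).
spec(A) ≈ [6.0, 1.302776, -2.302776] (distinct, 6 d.p.).
Lovász (edge-transitive): ϑ = −13·(-sqrt(13)/2 - 1/2)/((6)−(-sqrt(13)/2 - 1/2)) = sqrt(13).
= 3.60555128… (decimal).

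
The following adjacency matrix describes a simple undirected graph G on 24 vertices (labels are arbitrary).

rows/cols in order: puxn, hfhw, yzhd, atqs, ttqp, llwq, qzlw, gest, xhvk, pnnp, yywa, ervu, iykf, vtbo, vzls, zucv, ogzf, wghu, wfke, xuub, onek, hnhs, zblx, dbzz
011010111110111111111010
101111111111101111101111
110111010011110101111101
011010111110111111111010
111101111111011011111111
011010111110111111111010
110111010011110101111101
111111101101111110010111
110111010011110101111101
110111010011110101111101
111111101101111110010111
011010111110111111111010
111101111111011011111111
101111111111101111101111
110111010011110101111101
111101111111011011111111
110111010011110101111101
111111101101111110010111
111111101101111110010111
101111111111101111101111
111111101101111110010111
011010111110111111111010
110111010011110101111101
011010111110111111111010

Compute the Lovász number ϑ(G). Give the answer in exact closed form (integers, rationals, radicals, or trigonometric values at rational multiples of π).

deg(wfke) = 19; N(wfke) = {puxn, hfhw, yzhd, atqs, ttqp, llwq, qzlw, xhvk, pnnp, ervu, iykf, vtbo, vzls, zucv, ogzf, xuub, hnhs, zblx, dbzz}.
Vertex iykf has 21 neighbors: puxn, hfhw, yzhd, atqs, llwq, qzlw, gest, xhvk, pnnp, yywa, ervu, vtbo, vzls, ogzf, wghu, wfke, xuub, onek, hnhs, zblx, dbzz.
N(qzlw) = {puxn, hfhw, atqs, ttqp, llwq, gest, yywa, ervu, iykf, vtbo, zucv, wghu, wfke, xuub, onek, hnhs, dbzz}, |N(qzlw)| = 17.
deg(wghu) = 19; N(wghu) = {puxn, hfhw, yzhd, atqs, ttqp, llwq, qzlw, xhvk, pnnp, ervu, iykf, vtbo, vzls, zucv, ogzf, xuub, hnhs, zblx, dbzz}.
G = K_{7,6,5,3,3}: α = 7 = χ(Ḡ), so ϑ = 7.
ϑ(G) ≈ 7.00000000.
Check 7 ≤ 7 ≤ 7: collapsed.

7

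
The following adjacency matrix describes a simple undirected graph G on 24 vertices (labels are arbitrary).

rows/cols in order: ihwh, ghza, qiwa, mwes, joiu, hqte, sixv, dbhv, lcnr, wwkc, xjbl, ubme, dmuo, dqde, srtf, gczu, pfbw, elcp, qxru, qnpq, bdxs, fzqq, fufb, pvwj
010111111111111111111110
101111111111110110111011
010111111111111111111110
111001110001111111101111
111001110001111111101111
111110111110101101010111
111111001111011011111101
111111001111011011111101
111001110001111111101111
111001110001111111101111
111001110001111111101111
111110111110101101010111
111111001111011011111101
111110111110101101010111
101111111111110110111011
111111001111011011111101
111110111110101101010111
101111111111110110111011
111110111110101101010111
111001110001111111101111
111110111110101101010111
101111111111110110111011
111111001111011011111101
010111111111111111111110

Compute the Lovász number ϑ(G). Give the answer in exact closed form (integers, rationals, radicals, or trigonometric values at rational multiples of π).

N(dbhv) = {ihwh, ghza, qiwa, mwes, joiu, hqte, lcnr, wwkc, xjbl, ubme, dqde, srtf, pfbw, elcp, qxru, qnpq, bdxs, fzqq, pvwj}, |N(dbhv)| = 19.
deg(ubme) = 18; N(ubme) = {ihwh, ghza, qiwa, mwes, joiu, sixv, dbhv, lcnr, wwkc, xjbl, dmuo, srtf, gczu, elcp, qnpq, fzqq, fufb, pvwj}.
deg(joiu) = 18; N(joiu) = {ihwh, ghza, qiwa, hqte, sixv, dbhv, ubme, dmuo, dqde, srtf, gczu, pfbw, elcp, qxru, bdxs, fzqq, fufb, pvwj}.
Vertex dqde has 18 neighbors: ihwh, ghza, qiwa, mwes, joiu, sixv, dbhv, lcnr, wwkc, xjbl, dmuo, srtf, gczu, elcp, qnpq, fzqq, fufb, pvwj.
5 parts of sizes [6, 6, 5, 4, 3]; α(G) = 6 = ϑ (perfect).
ϑ(G) ≈ 6.000000000.
Sandwich: α(G)=6 ≤ ϑ(G)=6 ≤ χ(Ḡ)=6 (collapsed).

6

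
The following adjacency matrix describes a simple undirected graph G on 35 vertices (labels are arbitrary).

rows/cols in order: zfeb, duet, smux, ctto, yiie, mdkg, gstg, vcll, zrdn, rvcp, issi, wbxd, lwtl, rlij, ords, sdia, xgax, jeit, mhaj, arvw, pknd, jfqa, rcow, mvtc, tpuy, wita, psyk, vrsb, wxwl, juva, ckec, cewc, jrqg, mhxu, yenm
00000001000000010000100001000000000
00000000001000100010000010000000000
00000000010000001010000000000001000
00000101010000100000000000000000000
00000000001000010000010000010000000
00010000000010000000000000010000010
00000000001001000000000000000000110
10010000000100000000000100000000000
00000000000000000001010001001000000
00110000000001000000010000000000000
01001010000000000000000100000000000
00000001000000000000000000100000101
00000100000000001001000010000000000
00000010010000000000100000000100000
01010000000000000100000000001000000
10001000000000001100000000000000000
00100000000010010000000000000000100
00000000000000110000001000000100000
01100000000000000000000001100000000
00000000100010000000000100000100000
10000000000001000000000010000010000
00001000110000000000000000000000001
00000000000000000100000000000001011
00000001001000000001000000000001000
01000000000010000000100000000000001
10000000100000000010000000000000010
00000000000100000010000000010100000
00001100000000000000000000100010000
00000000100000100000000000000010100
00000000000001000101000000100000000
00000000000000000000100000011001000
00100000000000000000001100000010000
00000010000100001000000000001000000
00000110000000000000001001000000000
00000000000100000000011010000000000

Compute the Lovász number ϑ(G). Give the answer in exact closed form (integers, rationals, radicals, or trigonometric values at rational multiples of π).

N(issi) = {duet, yiie, gstg, mvtc}, |N(issi)| = 4.
Vertex arvw has 4 neighbors: zrdn, lwtl, mvtc, juva.
deg(mdkg) = 4; N(mdkg) = {ctto, lwtl, vrsb, mhxu}.
Vertex mhaj has 4 neighbors: duet, smux, wita, psyk.
Regular of degree 4 on 35 vertices: Kneser-type, 3-subsets of [7].
spec(A) ≈ [4.0, 2.0, -1.0, -3.0] (distinct, 4 d.p.).
With N=35: ϑ(G) = 35·(-1*(-3))/(4−(-3)) = 15.
= 15.00000000… (decimal).

15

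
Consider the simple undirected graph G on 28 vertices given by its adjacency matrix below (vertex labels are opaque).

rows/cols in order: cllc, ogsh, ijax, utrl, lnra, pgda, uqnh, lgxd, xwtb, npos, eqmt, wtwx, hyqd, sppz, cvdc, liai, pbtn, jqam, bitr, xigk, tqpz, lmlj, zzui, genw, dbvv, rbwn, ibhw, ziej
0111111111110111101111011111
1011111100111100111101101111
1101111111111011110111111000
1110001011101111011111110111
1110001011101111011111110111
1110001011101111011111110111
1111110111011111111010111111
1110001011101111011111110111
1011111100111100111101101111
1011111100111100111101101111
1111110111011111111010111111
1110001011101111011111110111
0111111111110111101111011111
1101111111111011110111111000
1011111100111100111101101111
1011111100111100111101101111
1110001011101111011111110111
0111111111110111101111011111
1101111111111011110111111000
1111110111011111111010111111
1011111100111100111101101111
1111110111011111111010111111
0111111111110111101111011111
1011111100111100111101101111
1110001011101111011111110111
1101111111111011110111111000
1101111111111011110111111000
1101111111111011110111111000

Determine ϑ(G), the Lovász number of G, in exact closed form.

Vertex liai has 21 neighbors: cllc, ijax, utrl, lnra, pgda, uqnh, lgxd, eqmt, wtwx, hyqd, sppz, pbtn, jqam, bitr, xigk, lmlj, zzui, dbvv, rbwn, ibhw, ziej.
Vertex wtwx has 21 neighbors: cllc, ogsh, ijax, uqnh, xwtb, npos, eqmt, hyqd, sppz, cvdc, liai, jqam, bitr, xigk, tqpz, lmlj, zzui, genw, rbwn, ibhw, ziej.
N(ogsh) = {cllc, ijax, utrl, lnra, pgda, uqnh, lgxd, eqmt, wtwx, hyqd, sppz, pbtn, jqam, bitr, xigk, lmlj, zzui, dbvv, rbwn, ibhw, ziej}, |N(ogsh)| = 21.
N(tqpz) = {cllc, ijax, utrl, lnra, pgda, uqnh, lgxd, eqmt, wtwx, hyqd, sppz, pbtn, jqam, bitr, xigk, lmlj, zzui, dbvv, rbwn, ibhw, ziej}, |N(tqpz)| = 21.
G = K_{7,7,6,4,4}: α = 7 = χ(Ḡ), so ϑ = 7.
ϑ(G) ≈ 7.000000.
7 ≤ 7 ≤ 7: collapsed.

7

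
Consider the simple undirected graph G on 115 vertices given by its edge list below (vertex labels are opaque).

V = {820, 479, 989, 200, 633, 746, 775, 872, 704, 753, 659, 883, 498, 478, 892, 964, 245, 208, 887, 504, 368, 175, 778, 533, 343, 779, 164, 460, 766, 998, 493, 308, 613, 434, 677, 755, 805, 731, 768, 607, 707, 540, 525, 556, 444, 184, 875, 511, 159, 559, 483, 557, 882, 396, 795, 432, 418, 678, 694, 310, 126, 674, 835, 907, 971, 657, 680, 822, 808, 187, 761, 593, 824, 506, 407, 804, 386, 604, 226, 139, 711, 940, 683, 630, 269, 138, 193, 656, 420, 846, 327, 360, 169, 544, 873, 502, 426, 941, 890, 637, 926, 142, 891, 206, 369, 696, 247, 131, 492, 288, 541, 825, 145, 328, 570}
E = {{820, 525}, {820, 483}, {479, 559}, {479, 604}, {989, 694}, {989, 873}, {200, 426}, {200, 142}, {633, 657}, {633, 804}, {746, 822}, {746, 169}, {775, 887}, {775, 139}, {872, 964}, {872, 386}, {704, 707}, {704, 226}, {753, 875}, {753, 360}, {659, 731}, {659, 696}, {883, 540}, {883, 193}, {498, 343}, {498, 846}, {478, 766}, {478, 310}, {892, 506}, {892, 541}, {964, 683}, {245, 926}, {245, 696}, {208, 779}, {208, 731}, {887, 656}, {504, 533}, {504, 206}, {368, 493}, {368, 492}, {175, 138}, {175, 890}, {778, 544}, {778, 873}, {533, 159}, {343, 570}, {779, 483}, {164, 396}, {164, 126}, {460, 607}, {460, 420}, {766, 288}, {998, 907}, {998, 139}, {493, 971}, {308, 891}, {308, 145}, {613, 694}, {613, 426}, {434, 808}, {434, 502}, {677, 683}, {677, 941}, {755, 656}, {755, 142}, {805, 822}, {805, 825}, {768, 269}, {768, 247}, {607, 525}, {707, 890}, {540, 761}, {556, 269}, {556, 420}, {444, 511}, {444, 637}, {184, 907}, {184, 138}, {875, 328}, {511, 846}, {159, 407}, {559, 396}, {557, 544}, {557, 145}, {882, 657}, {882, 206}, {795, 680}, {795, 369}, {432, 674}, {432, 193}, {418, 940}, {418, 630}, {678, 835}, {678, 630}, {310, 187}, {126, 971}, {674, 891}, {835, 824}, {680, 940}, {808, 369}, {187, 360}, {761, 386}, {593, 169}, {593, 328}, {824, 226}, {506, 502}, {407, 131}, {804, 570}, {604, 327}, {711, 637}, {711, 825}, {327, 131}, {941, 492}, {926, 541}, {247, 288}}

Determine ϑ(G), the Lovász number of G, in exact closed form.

115*cos(pi/115)/(cos(pi/115) + 1)

N(511) = {444, 846}, |N(511)| = 2.
deg(892) = 2; N(892) = {506, 541}.
Vertex 680 has 2 neighbors: 795, 940.
deg(483) = 2; N(483) = {820, 779}.
deg(v) = 2 for all v (|V|=115); the odd cycle C_{115}.
A has 58 distinct eigenvalues ≈ [2.0, 1.997, 1.988, 1.973, 1.952, 1.926, 1.893, 1.856, 1.812, 1.763, 1.709, 1.65, 1.585, 1.516, 1.443, 1.365, 1.283, 1.198, 1.108, 1.016, 0.92, 0.822, 0.721, 0.618, 0.513, 0.407, 0.299, 0.191, 0.082, -0.027, -0.136, -0.245, -0.353, -0.46, -0.566, -0.67, -0.772, -0.871, -0.968, -1.062, -1.153, -1.241, -1.325, -1.405, -1.48, -1.551, -1.618, -1.68, -1.737, -1.788, -1.834, -1.875, -1.91, -1.94, -1.964, -1.981, -1.993, -1.999].
Lovász (edge-transitive): ϑ = −115·(-2*cos(pi/115))/((2)−(-2*cos(pi/115))) = 115*cos(pi/115)/(cos(pi/115) + 1).
≈ 57.48927 (to 5 d.p.).
α=57, χ(Ḡ)=58; ϑ=115*cos(pi/115)/(cos(pi/115) + 1) lies between (both strict).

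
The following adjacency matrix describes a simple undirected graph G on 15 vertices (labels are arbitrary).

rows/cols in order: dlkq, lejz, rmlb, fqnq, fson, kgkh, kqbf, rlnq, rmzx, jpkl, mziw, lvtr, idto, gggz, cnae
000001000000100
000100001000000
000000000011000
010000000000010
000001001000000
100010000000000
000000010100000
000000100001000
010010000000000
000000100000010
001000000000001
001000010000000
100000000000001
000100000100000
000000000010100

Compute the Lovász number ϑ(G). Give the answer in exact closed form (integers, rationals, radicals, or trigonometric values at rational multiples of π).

N(rlnq) = {kqbf, lvtr}, |N(rlnq)| = 2.
Vertex jpkl has 2 neighbors: kqbf, gggz.
Vertex mziw has 2 neighbors: rmlb, cnae.
Vertex cnae has 2 neighbors: mziw, idto.
15-vertex 2-regular graph: the odd cycle C_{15}.
The 8 distinct eigenvalues: [2.0, 1.827, 1.338, 0.618, -0.209, -1.0, -1.618, -1.956].
ϑ = −N·λ_min/(λ_max−λ_min) = −15·(-2*cos(pi/15))/(2−(-2*cos(pi/15))) = 15*cos(pi/15)/(cos(pi/15) + 1).
ϑ(G) ≈ 7.41714825.
α=7, χ(Ḡ)=8; ϑ=15*cos(pi/15)/(cos(pi/15) + 1) lies between (both strict).

15*cos(pi/15)/(cos(pi/15) + 1)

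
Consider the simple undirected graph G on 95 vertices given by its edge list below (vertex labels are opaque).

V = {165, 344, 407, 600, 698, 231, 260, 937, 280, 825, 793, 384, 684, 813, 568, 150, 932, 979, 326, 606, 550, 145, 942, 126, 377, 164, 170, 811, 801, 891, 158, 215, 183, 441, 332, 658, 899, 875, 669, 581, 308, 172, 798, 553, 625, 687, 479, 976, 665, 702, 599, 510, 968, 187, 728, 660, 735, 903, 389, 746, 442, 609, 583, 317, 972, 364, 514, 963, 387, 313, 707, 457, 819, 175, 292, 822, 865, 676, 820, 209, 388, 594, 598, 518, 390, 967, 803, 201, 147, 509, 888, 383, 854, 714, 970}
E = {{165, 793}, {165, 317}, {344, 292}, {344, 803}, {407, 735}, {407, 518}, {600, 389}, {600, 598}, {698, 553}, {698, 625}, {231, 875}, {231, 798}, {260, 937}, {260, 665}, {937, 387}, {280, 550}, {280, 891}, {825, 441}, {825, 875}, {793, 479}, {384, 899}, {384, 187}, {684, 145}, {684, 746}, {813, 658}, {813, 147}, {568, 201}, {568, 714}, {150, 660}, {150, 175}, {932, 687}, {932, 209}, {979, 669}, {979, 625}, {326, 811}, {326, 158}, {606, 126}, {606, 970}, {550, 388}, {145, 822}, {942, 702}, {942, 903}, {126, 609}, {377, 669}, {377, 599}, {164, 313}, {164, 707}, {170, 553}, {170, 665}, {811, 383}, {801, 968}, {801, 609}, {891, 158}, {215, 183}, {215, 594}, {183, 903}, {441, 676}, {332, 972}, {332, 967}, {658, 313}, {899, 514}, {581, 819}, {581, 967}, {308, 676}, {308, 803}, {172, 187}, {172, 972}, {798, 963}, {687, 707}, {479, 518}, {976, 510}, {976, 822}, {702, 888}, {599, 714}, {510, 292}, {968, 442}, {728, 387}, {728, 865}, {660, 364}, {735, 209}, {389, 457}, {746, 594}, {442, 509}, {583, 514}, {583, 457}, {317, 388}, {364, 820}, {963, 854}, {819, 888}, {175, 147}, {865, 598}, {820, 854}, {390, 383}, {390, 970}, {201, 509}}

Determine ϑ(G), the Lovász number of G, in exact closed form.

95*cos(pi/95)/(cos(pi/95) + 1)

Vertex 625 has 2 neighbors: 698, 979.
Vertex 609 has 2 neighbors: 126, 801.
N(187) = {384, 172}, |N(187)| = 2.
N(175) = {150, 147}, |N(175)| = 2.
2-regular, N=95; this is C_{95}, the 95-cycle.
The 48 distinct eigenvalues: [2.0, 1.99563, 1.98253, 1.96076, 1.93042, 1.89163, 1.84458, 1.78946, 1.72651, 1.65602, 1.57828, 1.49364, 1.40247, 1.30517, 1.20216, 1.0939, 0.98085, 0.86351, 0.74239, 0.61803, 0.49097, 0.36176, 0.23097, 0.09917, -0.03307, -0.16516, -0.29653, -0.4266, -0.55481, -0.68059, -0.80339, -0.92268, -1.03794, -1.14866, -1.25435, -1.35456, -1.44885, -1.5368, -1.61803, -1.69219, -1.75895, -1.81801, -1.86913, -1.91207, -1.94665, -1.97272, -1.99017, -1.99891].
ϑ = −N·λ_min/(λ_max−λ_min) = −95·(-2*cos(pi/95))/(2−(-2*cos(pi/95))) = 95*cos(pi/95)/(cos(pi/95) + 1).
ϑ(G) ≈ 47.487011.
47 ≤ 95*cos(pi/95)/(cos(pi/95) + 1) ≤ 48: both strict.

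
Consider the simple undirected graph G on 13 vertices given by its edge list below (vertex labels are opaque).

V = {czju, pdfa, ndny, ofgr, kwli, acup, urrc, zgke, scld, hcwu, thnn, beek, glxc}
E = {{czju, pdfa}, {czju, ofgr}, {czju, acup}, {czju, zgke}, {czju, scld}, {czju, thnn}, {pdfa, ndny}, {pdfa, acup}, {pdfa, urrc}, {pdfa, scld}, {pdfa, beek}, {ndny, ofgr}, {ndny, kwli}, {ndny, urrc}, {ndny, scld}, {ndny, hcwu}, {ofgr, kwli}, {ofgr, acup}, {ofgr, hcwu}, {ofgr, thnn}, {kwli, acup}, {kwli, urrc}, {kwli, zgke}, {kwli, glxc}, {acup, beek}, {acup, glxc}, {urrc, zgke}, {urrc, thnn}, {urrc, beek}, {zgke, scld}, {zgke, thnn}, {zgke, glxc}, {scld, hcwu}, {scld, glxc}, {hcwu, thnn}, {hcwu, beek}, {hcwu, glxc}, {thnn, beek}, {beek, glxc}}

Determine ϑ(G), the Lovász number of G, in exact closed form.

N(hcwu) = {ndny, ofgr, scld, thnn, beek, glxc}, |N(hcwu)| = 6.
deg(ndny) = 6; N(ndny) = {pdfa, ofgr, kwli, urrc, scld, hcwu}.
N(czju) = {pdfa, ofgr, acup, zgke, scld, thnn}, |N(czju)| = 6.
N(ofgr) = {czju, ndny, kwli, acup, hcwu, thnn}, |N(ofgr)| = 6.
6-regular, N=13; SR(13,6,2,3) — a Paley graph.
A has 3 distinct eigenvalues ≈ [6.0, 1.3028, -2.3028].
ϑ = −N·λ_min/(λ_max−λ_min) = −13·(-sqrt(13)/2 - 1/2)/(6−(-sqrt(13)/2 - 1/2)) = sqrt(13).
ϑ(G) ≈ 3.60555128.

sqrt(13)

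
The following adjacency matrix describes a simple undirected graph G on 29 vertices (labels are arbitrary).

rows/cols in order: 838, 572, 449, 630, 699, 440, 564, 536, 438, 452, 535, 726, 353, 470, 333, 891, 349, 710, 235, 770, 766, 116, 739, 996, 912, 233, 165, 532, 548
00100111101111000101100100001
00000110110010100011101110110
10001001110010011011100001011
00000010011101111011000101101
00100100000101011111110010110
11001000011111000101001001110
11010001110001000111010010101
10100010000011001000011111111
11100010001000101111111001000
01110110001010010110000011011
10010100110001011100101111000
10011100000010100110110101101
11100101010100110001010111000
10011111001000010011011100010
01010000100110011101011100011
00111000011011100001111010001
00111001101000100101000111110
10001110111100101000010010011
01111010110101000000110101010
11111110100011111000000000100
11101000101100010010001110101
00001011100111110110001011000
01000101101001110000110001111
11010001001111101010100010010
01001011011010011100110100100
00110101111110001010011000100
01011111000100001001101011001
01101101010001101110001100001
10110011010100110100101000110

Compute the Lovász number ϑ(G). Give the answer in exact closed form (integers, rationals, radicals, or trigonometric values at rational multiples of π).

sqrt(29)

Vertex 349 has 14 neighbors: 449, 630, 699, 536, 438, 535, 333, 710, 770, 996, 912, 233, 165, 532.
N(770) = {838, 572, 449, 630, 699, 440, 564, 438, 353, 470, 333, 891, 349, 165}, |N(770)| = 14.
N(532) = {572, 449, 699, 440, 536, 452, 470, 333, 349, 710, 235, 739, 996, 548}, |N(532)| = 14.
N(996) = {838, 572, 630, 536, 535, 726, 353, 470, 333, 349, 235, 766, 912, 532}, |N(996)| = 14.
deg(v) = 14 for all v (|V|=29); SR(29,14,6,7) — a Paley graph.
The 3 distinct eigenvalues: [14.0, 2.19258, -3.19258].
λ_max=14, λ_min=-sqrt(29)/2 - 1/2; ϑ = −29·λ_min/(λ_max−λ_min) = sqrt(29).
ϑ(G) ≈ 5.385165.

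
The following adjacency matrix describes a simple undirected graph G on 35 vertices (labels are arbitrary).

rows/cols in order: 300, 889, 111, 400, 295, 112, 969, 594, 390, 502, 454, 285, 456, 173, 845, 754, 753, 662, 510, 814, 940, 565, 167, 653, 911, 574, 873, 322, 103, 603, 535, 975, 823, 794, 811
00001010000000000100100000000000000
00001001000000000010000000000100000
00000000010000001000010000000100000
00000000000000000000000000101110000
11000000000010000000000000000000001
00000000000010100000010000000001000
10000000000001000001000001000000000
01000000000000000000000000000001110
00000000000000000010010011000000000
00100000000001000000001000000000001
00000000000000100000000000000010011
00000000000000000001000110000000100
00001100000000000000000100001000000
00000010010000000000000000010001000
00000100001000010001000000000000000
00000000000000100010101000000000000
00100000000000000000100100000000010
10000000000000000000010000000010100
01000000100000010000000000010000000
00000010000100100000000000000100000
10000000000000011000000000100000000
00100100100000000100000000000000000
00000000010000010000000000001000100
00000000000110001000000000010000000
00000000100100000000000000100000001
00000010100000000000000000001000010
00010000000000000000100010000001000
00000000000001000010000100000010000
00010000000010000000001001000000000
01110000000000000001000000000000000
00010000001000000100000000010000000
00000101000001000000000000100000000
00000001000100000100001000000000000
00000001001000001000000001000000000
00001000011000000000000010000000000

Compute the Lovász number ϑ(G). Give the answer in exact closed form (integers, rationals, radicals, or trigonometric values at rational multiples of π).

15

deg(502) = 4; N(502) = {111, 173, 167, 811}.
N(754) = {845, 510, 940, 167}, |N(754)| = 4.
deg(173) = 4; N(173) = {969, 502, 322, 975}.
deg(574) = 4; N(574) = {969, 390, 103, 794}.
4-regular, N=35; Kneser-type, 3-subsets of [7].
Distinct eigenvalues (to 4 d.p.): [4.0, 2.0, -1.0, -3.0].
−35·(-3) / ((4)−(-3)) = 15 = ϑ(G).
ϑ(G) ≈ 15.0000000.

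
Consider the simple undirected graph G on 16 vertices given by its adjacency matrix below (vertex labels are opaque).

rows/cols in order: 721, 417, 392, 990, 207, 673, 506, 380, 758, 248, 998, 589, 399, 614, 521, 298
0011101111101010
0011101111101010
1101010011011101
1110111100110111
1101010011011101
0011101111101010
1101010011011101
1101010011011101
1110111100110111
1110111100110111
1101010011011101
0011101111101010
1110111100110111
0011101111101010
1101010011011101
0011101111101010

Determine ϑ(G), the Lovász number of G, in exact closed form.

6

N(506) = {721, 417, 990, 673, 758, 248, 589, 399, 614, 298}, |N(506)| = 10.
N(399) = {721, 417, 392, 207, 673, 506, 380, 998, 589, 614, 521, 298}, |N(399)| = 12.
deg(417) = 10; N(417) = {392, 990, 207, 506, 380, 758, 248, 998, 399, 521}.
N(380) = {721, 417, 990, 673, 758, 248, 589, 399, 614, 298}, |N(380)| = 10.
Complete multipartite on [6, 6, 4]: sandwich collapses at ϑ=6.
≈ 6.0000 (to 4 d.p.).
Check 6 ≤ 6 ≤ 6: collapsed.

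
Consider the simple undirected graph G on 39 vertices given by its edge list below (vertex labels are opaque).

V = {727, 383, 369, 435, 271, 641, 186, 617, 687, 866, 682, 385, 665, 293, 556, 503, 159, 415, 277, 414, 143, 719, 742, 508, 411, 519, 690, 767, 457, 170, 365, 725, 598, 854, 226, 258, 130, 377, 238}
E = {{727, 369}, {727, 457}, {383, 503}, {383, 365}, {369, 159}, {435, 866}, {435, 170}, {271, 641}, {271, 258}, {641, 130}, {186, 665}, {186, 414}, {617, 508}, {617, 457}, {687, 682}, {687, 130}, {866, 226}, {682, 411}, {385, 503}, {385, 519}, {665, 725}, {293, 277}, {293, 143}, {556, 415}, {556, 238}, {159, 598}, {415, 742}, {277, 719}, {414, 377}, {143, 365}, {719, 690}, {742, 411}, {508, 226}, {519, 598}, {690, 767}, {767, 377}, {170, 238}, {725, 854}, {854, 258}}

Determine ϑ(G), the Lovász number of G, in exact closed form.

Vertex 415 has 2 neighbors: 556, 742.
Vertex 377 has 2 neighbors: 414, 767.
deg(854) = 2; N(854) = {725, 258}.
N(503) = {383, 385}, |N(503)| = 2.
Regular of degree 2 on 39 vertices: a single 39-cycle (edge-transitive).
spec(A) ≈ [2.0, 1.9741, 1.8971, 1.7709, 1.5989, 1.3854, 1.1361, 0.8574, 0.5564, 0.2411, -0.0805, -0.4001, -0.7092, -1.0, -1.2649, -1.497, -1.6904, -1.84, -1.9419, -1.9935] (distinct, 4 d.p.).
−39·(-2*cos(pi/39)) / ((2)−(-2*cos(pi/39))) = 39*cos(pi/39)/(cos(pi/39) + 1) = ϑ(G).
ϑ(G) ≈ 19.468332410.
Check 19 ≤ 39*cos(pi/39)/(cos(pi/39) + 1) ≤ 20: both strict.

39*cos(pi/39)/(cos(pi/39) + 1)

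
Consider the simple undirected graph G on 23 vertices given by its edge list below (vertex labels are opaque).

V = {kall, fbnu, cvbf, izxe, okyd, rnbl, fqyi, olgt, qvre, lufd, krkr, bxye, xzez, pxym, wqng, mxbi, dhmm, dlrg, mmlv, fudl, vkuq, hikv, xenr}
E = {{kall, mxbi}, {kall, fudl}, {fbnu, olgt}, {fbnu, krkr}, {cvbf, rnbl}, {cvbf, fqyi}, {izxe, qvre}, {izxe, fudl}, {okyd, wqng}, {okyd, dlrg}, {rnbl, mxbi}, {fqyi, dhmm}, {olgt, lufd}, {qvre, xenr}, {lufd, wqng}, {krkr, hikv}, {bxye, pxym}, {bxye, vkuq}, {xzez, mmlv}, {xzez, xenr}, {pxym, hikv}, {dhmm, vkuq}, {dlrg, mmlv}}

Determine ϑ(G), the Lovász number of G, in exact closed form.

N(okyd) = {wqng, dlrg}, |N(okyd)| = 2.
N(rnbl) = {cvbf, mxbi}, |N(rnbl)| = 2.
deg(krkr) = 2; N(krkr) = {fbnu, hikv}.
Vertex pxym has 2 neighbors: bxye, hikv.
23-vertex 2-regular graph: a single 23-cycle (edge-transitive).
A has 12 distinct eigenvalues ≈ [2.0, 1.92583, 1.70884, 1.36511, 0.92013, 0.40691, -0.13648, -0.66976, -1.15336, -1.55142, -1.83442, -1.98137].
With N=23: ϑ(G) = 23·(-(-1)*2*cos(pi/23))/(2−(-2*cos(pi/23))) = 23*cos(pi/23)/(cos(pi/23) + 1).
ϑ(G) ≈ 11.446193612.
α=11, χ(Ḡ)=12; ϑ=23*cos(pi/23)/(cos(pi/23) + 1) lies between (both strict).

23*cos(pi/23)/(cos(pi/23) + 1)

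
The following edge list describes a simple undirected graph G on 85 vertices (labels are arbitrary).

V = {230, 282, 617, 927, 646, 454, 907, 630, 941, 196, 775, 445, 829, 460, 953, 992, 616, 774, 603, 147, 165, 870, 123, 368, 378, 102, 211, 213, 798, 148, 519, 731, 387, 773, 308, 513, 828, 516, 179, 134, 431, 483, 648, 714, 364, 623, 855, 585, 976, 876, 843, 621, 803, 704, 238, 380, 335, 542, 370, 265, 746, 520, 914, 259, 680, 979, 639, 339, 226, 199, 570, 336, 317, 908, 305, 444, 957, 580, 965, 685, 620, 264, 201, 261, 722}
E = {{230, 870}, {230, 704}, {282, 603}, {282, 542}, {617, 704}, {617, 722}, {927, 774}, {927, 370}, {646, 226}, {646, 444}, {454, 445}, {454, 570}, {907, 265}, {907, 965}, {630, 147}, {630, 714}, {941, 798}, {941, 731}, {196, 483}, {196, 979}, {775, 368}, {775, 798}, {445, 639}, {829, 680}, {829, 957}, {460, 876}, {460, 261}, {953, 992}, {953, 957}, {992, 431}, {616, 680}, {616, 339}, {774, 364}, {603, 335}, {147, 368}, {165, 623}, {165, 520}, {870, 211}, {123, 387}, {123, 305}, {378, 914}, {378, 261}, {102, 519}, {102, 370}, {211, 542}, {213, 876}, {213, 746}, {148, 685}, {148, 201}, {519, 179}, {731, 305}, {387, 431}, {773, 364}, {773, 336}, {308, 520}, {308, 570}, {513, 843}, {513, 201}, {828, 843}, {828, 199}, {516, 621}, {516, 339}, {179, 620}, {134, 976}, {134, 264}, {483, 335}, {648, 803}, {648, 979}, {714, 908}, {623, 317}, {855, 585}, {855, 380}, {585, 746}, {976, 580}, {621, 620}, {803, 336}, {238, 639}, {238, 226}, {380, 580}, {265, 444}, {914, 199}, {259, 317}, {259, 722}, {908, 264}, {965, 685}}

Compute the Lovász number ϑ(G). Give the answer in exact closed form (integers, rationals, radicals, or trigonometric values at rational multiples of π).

N(704) = {230, 617}, |N(704)| = 2.
N(460) = {876, 261}, |N(460)| = 2.
N(630) = {147, 714}, |N(630)| = 2.
N(336) = {773, 803}, |N(336)| = 2.
deg(v) = 2 for all v (|V|=85); the odd cycle C_{85}.
The 43 distinct eigenvalues: [2.0, 1.994538, 1.978183, 1.951024, 1.913209, 1.864944, 1.806494, 1.738178, 1.660368, 1.57349, 1.478018, 1.374473, 1.263422, 1.14547, 1.021262, 0.891477, 0.756822, 0.618034, 0.47587, 0.331108, 0.184537, 0.036958, -0.110823, -0.257998, -0.403765, -0.547326, -0.687898, -0.824713, -0.957023, -1.084107, -1.205269, -1.319849, -1.42722, -1.526797, -1.618034, -1.700434, -1.773547, -1.836974, -1.890368, -1.933437, -1.965946, -1.987718, -1.998634].
−85·(-2*cos(pi/85)) / ((2)−(-2*cos(pi/85))) = 85*cos(pi/85)/(cos(pi/85) + 1) = ϑ(G).
ϑ(G) ≈ 42.485483.
Sandwich: α(G)=42 ≤ ϑ(G)=85*cos(pi/85)/(cos(pi/85) + 1) ≤ χ(Ḡ)=43 (both strict).

85*cos(pi/85)/(cos(pi/85) + 1)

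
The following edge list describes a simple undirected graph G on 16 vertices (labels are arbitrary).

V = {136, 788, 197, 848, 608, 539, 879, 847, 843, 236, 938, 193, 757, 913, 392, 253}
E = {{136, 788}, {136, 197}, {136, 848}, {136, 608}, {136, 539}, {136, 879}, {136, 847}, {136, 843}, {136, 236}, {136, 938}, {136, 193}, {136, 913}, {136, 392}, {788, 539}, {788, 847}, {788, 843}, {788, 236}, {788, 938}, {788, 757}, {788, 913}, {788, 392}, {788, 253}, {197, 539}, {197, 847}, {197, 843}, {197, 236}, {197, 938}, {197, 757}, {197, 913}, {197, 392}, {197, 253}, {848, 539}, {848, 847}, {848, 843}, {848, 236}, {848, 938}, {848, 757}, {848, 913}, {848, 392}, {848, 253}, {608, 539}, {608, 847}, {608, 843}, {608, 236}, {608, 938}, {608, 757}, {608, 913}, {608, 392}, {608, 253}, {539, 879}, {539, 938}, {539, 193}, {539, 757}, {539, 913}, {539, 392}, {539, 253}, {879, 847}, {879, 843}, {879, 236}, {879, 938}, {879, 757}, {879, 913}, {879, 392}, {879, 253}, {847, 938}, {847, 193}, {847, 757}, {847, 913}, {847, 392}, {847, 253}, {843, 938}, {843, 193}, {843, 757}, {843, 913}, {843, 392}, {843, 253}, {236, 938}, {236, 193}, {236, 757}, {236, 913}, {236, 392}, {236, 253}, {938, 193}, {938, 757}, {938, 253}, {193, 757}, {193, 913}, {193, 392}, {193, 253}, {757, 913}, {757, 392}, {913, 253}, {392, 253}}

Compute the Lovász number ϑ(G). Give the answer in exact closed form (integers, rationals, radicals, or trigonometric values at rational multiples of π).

deg(847) = 12; N(847) = {136, 788, 197, 848, 608, 879, 938, 193, 757, 913, 392, 253}.
deg(879) = 10; N(879) = {136, 539, 847, 843, 236, 938, 757, 913, 392, 253}.
N(848) = {136, 539, 847, 843, 236, 938, 757, 913, 392, 253}, |N(848)| = 10.
Vertex 392 has 13 neighbors: 136, 788, 197, 848, 608, 539, 879, 847, 843, 236, 193, 757, 253.
K_{6,4,3,3} (perfect); ϑ(G) = α(G) = max{6,4,3,3} = 6.
≈ 6.0000000 (to 7 d.p.).
α=6, χ(Ḡ)=6; ϑ=6 lies between (collapsed).

6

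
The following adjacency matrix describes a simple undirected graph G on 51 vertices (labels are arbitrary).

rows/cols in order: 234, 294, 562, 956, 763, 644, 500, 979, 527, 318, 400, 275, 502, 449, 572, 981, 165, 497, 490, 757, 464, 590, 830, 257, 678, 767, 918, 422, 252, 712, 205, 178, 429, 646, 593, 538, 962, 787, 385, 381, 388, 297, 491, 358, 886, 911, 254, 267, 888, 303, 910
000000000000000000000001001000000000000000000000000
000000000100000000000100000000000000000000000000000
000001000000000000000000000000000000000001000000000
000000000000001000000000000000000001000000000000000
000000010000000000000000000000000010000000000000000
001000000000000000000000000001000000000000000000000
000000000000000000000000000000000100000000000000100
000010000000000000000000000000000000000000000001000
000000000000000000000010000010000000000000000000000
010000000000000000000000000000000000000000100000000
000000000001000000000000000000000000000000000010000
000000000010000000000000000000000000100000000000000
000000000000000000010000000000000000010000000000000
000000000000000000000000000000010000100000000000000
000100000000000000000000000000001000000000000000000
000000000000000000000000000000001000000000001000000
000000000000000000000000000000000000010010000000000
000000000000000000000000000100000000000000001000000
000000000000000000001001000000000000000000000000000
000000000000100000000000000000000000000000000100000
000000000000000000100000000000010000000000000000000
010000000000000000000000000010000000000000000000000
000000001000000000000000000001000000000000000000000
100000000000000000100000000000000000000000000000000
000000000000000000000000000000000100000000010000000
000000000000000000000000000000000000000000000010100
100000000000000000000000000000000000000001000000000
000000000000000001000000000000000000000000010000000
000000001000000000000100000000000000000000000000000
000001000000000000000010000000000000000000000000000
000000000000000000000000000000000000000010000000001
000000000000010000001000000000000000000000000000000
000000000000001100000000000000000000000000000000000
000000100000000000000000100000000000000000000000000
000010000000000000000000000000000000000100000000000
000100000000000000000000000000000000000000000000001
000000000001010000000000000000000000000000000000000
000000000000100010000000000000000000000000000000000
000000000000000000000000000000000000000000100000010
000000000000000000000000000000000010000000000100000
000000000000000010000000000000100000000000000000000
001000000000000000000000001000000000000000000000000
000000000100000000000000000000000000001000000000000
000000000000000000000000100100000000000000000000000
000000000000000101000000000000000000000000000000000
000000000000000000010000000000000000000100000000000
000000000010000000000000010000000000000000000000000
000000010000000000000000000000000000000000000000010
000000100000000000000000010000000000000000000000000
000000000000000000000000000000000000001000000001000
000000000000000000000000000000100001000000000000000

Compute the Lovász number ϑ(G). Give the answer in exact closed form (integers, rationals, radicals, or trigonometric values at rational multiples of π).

51*cos(pi/51)/(cos(pi/51) + 1)

N(497) = {422, 886}, |N(497)| = 2.
deg(381) = 2; N(381) = {593, 911}.
deg(712) = 2; N(712) = {644, 830}.
Vertex 234 has 2 neighbors: 257, 918.
G on 51 vertices is 2-regular; this is C_{51}, the 51-cycle.
spec(A) ≈ [2.0, 1.985, 1.94, 1.865, 1.762, 1.632, 1.478, 1.301, 1.105, 0.891, 0.665, 0.428, 0.185, -0.062, -0.307, -0.547, -0.78, -1.0, -1.205, -1.392, -1.558, -1.7, -1.817, -1.906, -1.966, -1.996] (distinct, 3 d.p.).
λ_max=2, λ_min=-2*cos(pi/51); ϑ = −51·λ_min/(λ_max−λ_min) = 51*cos(pi/51)/(cos(pi/51) + 1).
= 25.4757945… (decimal).
Lovász sandwich 25 ≤ 51*cos(pi/51)/(cos(pi/51) + 1) ≤ 26: both strict.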